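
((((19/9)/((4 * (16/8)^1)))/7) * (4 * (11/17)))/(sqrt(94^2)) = 0.00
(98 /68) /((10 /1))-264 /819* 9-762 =-764.76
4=4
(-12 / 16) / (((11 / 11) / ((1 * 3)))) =-2.25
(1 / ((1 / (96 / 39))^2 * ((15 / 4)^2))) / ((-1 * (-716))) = 0.00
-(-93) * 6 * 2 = 1116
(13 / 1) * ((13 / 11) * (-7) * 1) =-1183 / 11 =-107.55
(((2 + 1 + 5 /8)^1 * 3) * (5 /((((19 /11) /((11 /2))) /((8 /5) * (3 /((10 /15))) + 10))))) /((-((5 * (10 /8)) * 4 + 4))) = -15609 /152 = -102.69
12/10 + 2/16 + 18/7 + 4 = 2211/280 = 7.90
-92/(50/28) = -51.52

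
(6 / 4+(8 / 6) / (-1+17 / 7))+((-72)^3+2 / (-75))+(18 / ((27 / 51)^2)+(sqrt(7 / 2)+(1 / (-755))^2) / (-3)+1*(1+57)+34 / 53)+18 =-202895788410919 / 543803850 - sqrt(14) / 6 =-373105.35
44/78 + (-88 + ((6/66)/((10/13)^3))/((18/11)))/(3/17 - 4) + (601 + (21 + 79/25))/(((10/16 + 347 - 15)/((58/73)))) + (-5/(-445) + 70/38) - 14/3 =2847521169563191/128107910970000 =22.23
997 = 997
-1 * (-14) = 14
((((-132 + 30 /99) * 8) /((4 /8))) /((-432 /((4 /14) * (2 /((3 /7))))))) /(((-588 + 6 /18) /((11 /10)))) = -212 /17415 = -0.01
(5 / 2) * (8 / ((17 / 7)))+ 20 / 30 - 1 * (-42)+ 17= 3463 / 51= 67.90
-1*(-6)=6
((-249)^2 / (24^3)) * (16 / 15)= 6889 / 1440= 4.78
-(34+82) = -116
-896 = -896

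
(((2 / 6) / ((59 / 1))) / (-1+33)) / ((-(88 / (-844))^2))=-0.02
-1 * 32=-32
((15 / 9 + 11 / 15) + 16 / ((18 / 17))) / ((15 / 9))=788 / 75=10.51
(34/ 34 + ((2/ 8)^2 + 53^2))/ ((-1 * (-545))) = 44961/ 8720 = 5.16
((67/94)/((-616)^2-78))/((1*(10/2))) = 67/178307660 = 0.00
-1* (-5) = 5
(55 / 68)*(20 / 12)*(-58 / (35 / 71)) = -113245 / 714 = -158.61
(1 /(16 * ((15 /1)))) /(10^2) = 1 /24000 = 0.00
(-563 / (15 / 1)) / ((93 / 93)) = -563 / 15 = -37.53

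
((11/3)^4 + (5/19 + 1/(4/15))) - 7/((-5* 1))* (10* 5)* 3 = 2430181/6156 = 394.77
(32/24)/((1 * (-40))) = -1/30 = -0.03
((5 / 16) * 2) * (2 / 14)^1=5 / 56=0.09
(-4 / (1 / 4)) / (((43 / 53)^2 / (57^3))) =-8323314192 / 1849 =-4501522.01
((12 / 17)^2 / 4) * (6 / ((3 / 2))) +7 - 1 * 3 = 1300 / 289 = 4.50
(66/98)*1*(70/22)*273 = 585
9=9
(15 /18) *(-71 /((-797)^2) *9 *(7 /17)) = -0.00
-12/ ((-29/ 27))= 11.17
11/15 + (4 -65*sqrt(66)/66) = 71/15 -65*sqrt(66)/66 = -3.27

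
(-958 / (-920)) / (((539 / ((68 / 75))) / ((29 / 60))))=236147 / 278932500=0.00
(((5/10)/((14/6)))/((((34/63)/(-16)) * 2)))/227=-54/3859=-0.01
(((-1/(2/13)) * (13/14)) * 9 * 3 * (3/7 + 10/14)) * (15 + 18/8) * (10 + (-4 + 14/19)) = -21643.62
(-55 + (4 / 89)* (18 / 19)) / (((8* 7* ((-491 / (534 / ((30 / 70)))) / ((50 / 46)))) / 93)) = 216069225 / 858268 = 251.75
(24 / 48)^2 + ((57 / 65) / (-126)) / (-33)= 45083 / 180180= 0.25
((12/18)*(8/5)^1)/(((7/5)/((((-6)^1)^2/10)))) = 96/35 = 2.74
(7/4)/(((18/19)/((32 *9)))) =532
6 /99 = 2 /33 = 0.06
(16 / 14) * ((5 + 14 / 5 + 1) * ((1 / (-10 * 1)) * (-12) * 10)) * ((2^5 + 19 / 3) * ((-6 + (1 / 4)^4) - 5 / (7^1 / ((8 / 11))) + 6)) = -2385.19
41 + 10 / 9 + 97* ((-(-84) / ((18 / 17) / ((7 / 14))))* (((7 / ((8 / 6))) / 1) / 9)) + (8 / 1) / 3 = 9157 / 4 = 2289.25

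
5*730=3650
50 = 50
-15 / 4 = -3.75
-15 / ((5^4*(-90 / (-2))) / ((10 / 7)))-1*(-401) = 1052623 / 2625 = 401.00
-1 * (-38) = 38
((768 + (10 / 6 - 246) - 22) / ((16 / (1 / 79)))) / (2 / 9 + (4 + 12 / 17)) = 76755 / 953056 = 0.08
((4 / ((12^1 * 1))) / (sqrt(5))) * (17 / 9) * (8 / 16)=17 * sqrt(5) / 270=0.14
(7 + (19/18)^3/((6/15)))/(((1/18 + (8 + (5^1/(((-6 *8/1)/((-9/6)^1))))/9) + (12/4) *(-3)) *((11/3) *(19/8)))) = -1855088/1506681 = -1.23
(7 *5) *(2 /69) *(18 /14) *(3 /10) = 9 /23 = 0.39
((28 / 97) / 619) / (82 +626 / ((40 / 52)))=140 / 268932597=0.00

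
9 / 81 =1 / 9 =0.11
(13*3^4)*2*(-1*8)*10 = -168480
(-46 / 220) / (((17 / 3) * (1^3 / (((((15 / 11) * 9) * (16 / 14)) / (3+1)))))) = -0.13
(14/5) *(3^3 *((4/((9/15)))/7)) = 72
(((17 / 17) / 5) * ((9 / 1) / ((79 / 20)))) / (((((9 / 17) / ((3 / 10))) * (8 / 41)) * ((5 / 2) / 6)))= 3.18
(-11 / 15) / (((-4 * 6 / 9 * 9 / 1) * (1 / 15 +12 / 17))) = 187 / 4728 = 0.04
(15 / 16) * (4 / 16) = 0.23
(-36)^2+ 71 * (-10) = 586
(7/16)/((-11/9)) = -63/176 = -0.36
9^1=9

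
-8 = -8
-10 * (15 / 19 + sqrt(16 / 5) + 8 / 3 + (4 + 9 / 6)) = -5105 / 57 - 8 * sqrt(5) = -107.45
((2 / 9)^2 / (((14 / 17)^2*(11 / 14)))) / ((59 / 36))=2312 / 40887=0.06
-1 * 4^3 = -64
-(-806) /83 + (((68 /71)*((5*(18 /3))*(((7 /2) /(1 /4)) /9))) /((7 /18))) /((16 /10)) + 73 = 910715 /5893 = 154.54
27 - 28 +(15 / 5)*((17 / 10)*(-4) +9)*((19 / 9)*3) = 204 / 5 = 40.80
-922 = -922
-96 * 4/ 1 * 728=-279552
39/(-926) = -39/926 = -0.04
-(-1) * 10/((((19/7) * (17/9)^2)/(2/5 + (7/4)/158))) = 736533/1735156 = 0.42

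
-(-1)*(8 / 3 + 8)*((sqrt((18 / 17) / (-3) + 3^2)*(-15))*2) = -2240*sqrt(51) / 17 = -940.99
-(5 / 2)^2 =-25 / 4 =-6.25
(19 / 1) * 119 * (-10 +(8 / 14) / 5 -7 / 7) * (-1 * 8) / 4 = 49225.20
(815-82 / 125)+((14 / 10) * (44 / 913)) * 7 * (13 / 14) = 8453369 / 10375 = 814.78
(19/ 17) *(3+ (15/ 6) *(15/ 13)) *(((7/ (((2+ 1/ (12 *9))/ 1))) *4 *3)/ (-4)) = -27702/ 403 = -68.74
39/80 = 0.49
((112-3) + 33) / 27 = 142 / 27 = 5.26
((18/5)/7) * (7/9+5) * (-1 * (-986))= 102544/35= 2929.83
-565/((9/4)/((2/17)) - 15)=-4520/33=-136.97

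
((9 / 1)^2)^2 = 6561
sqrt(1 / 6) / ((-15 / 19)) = -19 * sqrt(6) / 90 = -0.52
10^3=1000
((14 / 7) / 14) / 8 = 0.02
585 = 585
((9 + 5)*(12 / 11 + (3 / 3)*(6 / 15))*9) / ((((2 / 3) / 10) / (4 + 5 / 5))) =14089.09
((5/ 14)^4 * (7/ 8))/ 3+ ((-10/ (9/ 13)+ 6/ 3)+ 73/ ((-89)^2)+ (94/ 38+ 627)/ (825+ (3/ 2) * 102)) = -114252460104725/ 9693214376832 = -11.79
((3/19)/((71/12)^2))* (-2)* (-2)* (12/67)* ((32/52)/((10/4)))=331776/417117545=0.00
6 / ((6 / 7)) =7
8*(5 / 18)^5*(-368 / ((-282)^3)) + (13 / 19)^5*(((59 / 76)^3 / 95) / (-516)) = -3569197597787035805321 / 2939887549299636560051216640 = -0.00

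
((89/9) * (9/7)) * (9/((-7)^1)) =-801/49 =-16.35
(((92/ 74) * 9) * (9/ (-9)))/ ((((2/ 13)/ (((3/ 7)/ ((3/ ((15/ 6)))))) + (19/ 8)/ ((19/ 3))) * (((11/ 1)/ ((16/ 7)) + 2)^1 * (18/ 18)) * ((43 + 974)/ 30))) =-11481600/ 190950451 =-0.06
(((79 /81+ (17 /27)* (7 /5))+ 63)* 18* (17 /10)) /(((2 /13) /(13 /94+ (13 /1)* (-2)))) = -14111972017 /42300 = -333616.36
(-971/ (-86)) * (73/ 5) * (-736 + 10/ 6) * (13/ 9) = -2030018237/ 11610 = -174850.84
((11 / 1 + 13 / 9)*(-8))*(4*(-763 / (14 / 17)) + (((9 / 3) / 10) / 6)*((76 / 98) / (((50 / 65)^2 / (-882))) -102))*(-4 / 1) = -1688466304 / 1125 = -1500858.94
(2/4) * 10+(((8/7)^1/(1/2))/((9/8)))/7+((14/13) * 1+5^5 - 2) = 17940662/5733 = 3129.37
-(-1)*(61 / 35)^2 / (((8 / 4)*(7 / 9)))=1.95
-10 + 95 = 85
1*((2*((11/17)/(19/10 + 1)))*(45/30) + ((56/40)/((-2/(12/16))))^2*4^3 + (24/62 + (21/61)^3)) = 1624966501968/86723765575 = 18.74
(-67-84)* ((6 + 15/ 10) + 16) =-7097/ 2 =-3548.50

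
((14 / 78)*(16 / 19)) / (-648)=-14 / 60021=-0.00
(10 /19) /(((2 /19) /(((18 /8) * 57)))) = 2565 /4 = 641.25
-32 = -32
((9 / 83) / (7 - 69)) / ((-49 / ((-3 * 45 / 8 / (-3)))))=405 / 2017232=0.00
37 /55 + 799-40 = 41782 /55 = 759.67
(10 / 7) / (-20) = -1 / 14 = -0.07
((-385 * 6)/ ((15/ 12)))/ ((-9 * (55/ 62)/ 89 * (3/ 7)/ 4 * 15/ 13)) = 112478912/ 675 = 166635.43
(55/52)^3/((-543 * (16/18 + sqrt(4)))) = -499125/661701248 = -0.00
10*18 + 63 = 243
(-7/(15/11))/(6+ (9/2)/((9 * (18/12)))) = -77/95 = -0.81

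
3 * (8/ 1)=24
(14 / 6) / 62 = 7 / 186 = 0.04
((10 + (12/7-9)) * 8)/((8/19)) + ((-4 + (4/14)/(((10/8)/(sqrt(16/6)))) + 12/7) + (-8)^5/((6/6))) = -229031/7 + 16 * sqrt(6)/105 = -32718.34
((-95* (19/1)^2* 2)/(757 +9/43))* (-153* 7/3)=105292509/3256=32337.99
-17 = -17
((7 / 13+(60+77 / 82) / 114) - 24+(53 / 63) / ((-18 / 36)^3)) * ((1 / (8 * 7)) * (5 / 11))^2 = -99585725 / 50967012096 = -0.00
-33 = -33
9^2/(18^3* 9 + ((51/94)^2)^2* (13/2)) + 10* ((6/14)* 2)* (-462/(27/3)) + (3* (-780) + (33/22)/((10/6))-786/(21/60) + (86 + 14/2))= -4990311488142009/1011861509890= -4931.81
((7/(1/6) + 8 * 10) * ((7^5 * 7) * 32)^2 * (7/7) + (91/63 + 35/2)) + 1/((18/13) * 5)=77812394735094619/45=1729164327446547.09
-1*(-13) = 13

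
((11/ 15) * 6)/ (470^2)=0.00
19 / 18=1.06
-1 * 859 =-859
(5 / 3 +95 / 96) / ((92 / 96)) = 255 / 92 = 2.77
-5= -5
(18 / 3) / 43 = 6 / 43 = 0.14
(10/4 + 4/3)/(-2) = -23/12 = -1.92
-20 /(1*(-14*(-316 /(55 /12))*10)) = -0.00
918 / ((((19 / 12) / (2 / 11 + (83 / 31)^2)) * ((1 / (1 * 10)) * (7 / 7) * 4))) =10654.20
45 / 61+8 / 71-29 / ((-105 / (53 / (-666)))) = 250895443 / 302866830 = 0.83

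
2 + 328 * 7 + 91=2389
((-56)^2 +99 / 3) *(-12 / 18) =-6338 / 3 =-2112.67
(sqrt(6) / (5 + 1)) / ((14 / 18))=3 * sqrt(6) / 14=0.52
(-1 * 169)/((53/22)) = -3718/53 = -70.15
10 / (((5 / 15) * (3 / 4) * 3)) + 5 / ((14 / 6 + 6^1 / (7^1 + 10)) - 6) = 5995 / 507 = 11.82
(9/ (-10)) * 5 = -9/ 2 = -4.50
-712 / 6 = -356 / 3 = -118.67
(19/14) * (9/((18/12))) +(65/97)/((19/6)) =107781/12901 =8.35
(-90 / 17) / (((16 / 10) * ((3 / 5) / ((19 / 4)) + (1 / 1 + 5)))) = -7125 / 13192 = -0.54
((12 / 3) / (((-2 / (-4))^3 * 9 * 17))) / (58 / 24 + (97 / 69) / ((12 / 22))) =2944 / 70295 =0.04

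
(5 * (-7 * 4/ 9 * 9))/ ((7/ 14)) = -280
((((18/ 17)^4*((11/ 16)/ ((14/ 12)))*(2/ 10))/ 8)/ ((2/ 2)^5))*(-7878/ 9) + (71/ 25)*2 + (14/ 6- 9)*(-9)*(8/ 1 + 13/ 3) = 21324176133/ 29232350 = 729.47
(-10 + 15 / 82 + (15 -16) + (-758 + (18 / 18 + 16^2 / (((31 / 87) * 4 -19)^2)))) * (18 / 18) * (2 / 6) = -49011306251 / 191702962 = -255.66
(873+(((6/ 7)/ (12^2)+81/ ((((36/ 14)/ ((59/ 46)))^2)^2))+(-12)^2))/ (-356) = -41513910275095/ 14460535176192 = -2.87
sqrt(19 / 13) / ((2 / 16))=8 *sqrt(247) / 13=9.67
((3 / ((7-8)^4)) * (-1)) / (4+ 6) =-3 / 10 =-0.30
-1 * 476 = -476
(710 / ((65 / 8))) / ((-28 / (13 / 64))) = -71 / 112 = -0.63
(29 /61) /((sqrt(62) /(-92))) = -1334 *sqrt(62) /1891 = -5.55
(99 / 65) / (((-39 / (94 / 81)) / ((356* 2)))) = -736208 / 22815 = -32.27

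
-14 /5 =-2.80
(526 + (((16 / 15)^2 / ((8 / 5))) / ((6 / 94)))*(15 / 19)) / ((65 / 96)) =789.85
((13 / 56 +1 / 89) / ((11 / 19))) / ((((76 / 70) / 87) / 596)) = 78620595 / 3916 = 20076.76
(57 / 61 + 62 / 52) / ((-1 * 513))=-3373 / 813618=-0.00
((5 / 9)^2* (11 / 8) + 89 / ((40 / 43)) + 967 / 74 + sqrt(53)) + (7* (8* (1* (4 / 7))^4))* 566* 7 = sqrt(53) + 69801159803 / 2937060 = 23772.94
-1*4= -4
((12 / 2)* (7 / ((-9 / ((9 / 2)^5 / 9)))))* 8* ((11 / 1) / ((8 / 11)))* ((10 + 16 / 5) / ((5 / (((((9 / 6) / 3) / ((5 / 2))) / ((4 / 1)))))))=-61128837 / 4000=-15282.21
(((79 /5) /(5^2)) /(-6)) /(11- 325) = 79 /235500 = 0.00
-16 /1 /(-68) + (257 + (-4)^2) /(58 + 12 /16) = 19504 /3995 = 4.88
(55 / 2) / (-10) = -11 / 4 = -2.75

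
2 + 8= 10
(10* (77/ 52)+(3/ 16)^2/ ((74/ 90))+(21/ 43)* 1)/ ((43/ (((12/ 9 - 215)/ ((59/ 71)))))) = -3696254644541/ 40299088128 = -91.72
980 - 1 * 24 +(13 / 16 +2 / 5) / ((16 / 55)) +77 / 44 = 246251 / 256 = 961.92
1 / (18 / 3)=1 / 6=0.17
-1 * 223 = -223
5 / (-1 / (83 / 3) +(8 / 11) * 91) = 4565 / 60391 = 0.08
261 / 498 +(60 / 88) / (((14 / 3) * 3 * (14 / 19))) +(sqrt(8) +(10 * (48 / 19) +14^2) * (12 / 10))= 2 * sqrt(2) +9047635269 / 34000120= 268.93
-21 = -21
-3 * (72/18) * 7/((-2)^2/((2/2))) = -21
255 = 255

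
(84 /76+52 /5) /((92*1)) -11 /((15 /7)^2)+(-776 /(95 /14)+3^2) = -107.63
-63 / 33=-21 / 11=-1.91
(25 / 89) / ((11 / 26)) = 650 / 979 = 0.66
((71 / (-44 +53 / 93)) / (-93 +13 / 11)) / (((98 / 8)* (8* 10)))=72633 / 3997802200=0.00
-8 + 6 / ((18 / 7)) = -17 / 3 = -5.67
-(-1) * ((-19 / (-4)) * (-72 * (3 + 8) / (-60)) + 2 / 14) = 4399 / 70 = 62.84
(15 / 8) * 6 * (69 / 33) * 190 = 4469.32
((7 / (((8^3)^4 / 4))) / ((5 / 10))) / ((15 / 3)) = 7 / 42949672960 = 0.00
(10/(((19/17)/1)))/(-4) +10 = 295/38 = 7.76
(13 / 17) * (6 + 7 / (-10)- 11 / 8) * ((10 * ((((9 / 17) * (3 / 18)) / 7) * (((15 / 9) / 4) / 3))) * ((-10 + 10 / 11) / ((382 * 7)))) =-255125 / 1428108528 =-0.00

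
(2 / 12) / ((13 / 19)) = 19 / 78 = 0.24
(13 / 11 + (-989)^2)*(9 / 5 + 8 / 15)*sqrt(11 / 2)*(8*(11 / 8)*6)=353260576.64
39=39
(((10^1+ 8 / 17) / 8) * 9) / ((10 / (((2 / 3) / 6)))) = 89 / 680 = 0.13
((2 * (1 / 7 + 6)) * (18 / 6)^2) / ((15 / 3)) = 774 / 35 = 22.11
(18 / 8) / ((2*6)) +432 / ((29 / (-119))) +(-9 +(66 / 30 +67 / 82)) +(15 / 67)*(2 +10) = -1775.80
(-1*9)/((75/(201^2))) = -121203/25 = -4848.12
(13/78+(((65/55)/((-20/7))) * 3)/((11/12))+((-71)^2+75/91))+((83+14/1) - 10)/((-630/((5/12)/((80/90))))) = 53281672897/10570560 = 5040.57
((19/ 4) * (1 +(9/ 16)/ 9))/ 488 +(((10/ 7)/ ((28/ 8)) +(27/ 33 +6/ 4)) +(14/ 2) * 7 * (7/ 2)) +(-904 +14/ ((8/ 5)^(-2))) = -292038458967/ 420851200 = -693.92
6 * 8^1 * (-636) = -30528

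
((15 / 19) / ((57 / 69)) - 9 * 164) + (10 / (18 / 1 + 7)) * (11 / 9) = -23954153 / 16245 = -1474.56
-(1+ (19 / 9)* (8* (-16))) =2423 / 9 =269.22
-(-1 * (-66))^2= -4356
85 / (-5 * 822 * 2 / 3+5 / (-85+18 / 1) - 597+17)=-0.03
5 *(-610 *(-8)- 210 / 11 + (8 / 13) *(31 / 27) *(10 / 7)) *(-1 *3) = -657015350 / 9009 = -72928.78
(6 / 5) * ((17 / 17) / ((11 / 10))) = 12 / 11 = 1.09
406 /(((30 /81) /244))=1337364 /5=267472.80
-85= -85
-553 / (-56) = 79 / 8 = 9.88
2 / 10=1 / 5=0.20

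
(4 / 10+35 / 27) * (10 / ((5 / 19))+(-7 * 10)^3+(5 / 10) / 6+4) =-188489671 / 324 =-581758.24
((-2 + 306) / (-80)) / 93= -19 / 465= -0.04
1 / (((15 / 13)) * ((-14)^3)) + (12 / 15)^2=131647 / 205800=0.64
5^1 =5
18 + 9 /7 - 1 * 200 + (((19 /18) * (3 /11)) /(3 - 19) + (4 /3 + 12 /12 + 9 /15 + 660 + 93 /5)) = 6169869 /12320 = 500.80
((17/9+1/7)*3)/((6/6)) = 128/21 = 6.10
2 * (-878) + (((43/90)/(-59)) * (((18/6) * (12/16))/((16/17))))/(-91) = -6033896229/3436160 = -1756.00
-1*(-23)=23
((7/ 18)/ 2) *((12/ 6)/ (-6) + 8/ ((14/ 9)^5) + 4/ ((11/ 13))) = 11696677/ 11409552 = 1.03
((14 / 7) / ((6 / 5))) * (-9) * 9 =-135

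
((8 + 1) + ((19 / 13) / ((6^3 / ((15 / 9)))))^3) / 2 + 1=6575788196639 / 1195597698048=5.50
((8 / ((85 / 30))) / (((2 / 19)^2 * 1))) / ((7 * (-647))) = -4332 / 76993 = -0.06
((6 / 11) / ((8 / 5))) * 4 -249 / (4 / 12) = -745.64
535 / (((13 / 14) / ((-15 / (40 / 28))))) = -78645 / 13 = -6049.62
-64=-64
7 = 7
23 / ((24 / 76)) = 437 / 6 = 72.83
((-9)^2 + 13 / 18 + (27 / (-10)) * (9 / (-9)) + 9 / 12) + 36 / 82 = 631811 / 7380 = 85.61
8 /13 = 0.62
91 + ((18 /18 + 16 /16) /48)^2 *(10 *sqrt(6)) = 5 *sqrt(6) /288 + 91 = 91.04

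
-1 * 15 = -15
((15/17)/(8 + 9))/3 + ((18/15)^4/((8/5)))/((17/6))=17149/36125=0.47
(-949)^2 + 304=900905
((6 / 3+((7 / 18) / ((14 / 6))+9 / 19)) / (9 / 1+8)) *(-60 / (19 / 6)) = -18060 / 6137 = -2.94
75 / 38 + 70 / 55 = 1357 / 418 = 3.25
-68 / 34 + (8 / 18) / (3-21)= -164 / 81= -2.02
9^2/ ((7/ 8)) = 648/ 7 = 92.57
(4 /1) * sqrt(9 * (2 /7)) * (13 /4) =39 * sqrt(14) /7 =20.85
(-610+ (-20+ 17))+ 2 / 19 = -11645 / 19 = -612.89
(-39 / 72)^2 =169 / 576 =0.29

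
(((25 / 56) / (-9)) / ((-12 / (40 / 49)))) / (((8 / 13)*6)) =1625 / 1778112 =0.00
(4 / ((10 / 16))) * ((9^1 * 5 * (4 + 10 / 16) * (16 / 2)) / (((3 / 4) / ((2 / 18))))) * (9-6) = 4736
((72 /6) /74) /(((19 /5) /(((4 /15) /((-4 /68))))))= -136 /703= -0.19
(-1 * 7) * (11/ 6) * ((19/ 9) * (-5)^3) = 182875/ 54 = 3386.57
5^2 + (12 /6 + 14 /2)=34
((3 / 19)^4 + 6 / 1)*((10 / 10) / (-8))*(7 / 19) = -0.28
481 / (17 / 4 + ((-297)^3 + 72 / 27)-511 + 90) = -5772 / 314381845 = -0.00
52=52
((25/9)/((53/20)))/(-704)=-125/83952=-0.00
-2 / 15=-0.13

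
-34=-34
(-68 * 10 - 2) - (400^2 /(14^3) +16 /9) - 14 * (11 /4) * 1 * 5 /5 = -4819343 /6174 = -780.59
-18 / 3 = -6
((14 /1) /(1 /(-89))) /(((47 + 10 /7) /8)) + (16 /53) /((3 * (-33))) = -122040032 /592911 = -205.83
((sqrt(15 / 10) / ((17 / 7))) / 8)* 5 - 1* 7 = -7+ 35* sqrt(6) / 272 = -6.68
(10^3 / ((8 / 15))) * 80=150000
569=569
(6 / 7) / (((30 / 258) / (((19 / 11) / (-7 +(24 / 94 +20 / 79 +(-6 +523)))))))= 9100563 / 364887215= 0.02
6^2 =36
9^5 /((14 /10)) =295245 /7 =42177.86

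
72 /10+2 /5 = 7.60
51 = 51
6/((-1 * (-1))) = 6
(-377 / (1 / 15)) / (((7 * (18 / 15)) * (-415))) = 1.62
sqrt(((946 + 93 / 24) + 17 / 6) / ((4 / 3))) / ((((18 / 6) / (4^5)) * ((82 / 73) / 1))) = 4672 * sqrt(45730) / 123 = 8122.66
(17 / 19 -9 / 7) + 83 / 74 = 7191 / 9842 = 0.73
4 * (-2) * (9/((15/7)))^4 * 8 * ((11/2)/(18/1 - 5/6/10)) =-821487744/134375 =-6113.40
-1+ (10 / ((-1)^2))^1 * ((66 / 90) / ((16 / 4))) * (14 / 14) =5 / 6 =0.83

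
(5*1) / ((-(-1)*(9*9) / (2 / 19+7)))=25 / 57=0.44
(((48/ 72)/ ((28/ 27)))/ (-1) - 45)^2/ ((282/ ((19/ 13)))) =2586033/ 239512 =10.80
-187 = -187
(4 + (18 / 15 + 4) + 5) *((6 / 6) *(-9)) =-639 / 5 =-127.80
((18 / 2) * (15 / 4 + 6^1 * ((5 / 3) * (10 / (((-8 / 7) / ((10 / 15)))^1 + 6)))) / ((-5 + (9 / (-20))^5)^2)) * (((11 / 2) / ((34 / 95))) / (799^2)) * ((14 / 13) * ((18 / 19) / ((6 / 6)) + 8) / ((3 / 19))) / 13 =2340800000000000000 / 2140309392876412976413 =0.00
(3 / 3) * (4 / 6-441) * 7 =-9247 / 3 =-3082.33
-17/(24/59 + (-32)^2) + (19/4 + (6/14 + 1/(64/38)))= 9740531/1692320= 5.76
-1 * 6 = -6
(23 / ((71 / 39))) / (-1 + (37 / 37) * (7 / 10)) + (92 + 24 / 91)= 324026 / 6461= 50.15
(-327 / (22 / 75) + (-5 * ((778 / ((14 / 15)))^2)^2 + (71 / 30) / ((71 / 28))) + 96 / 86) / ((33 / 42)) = -82246200005645031691 / 26769435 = -3072392077219.60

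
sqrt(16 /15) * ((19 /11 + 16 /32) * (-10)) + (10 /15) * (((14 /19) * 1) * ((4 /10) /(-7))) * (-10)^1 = -22.72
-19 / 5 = -3.80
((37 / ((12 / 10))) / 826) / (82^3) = 185 / 2732579808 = 0.00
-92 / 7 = -13.14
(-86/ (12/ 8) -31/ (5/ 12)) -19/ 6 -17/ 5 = -1383/ 10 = -138.30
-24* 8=-192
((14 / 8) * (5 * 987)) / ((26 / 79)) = 2729055 / 104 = 26240.91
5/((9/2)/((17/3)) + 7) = 34/53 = 0.64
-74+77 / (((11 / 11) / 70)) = 5316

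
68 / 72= 17 / 18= 0.94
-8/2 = -4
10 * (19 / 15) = 38 / 3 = 12.67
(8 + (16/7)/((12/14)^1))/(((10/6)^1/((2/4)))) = 16/5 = 3.20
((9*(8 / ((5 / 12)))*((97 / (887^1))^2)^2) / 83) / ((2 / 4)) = 0.00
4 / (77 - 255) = -2 / 89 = -0.02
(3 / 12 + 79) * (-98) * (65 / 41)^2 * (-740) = 24281962250 / 1681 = 14444950.77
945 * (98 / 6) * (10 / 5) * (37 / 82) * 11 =6282045 / 41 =153220.61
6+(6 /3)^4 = 22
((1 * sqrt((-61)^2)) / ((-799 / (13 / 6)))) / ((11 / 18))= -2379 / 8789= -0.27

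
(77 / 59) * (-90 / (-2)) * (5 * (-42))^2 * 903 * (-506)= -69820040367000 / 59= -1183390514694.92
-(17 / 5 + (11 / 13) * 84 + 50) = -8091 / 65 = -124.48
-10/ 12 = -5/ 6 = -0.83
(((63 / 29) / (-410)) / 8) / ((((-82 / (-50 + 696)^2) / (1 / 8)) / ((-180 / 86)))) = -59154543 / 67078624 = -0.88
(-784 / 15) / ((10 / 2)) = -784 / 75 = -10.45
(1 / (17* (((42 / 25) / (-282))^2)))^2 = 1906125390625 / 693889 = 2747017.74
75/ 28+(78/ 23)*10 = 36.59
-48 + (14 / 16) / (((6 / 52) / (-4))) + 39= -118 / 3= -39.33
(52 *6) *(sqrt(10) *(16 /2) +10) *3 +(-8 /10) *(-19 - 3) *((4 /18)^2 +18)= 3919456 /405 +7488 *sqrt(10)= 33356.80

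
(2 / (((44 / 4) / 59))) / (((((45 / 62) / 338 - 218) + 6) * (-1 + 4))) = -2472808 / 146606691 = -0.02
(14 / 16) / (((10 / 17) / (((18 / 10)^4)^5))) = 189630.01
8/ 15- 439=-6577/ 15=-438.47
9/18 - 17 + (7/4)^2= -215/16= -13.44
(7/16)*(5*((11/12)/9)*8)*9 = 385/24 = 16.04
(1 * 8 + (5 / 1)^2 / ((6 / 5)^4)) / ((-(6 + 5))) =-2363 / 1296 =-1.82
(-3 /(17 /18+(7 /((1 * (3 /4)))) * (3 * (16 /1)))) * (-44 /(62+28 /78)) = 11583 /2456624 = 0.00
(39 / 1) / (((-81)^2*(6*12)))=13 / 157464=0.00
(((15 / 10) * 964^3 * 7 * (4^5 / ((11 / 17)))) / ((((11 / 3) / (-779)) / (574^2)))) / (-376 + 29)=126081618731873853898752 / 41987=3002872763757207085.50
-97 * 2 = -194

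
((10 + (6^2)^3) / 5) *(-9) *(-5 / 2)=209997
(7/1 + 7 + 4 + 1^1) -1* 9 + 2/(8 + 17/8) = 826/81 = 10.20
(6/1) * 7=42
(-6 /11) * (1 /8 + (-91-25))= 2781 /44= 63.20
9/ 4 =2.25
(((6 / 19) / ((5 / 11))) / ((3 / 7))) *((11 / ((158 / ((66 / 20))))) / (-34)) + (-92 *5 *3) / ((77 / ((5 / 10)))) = -1762825227 / 196480900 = -8.97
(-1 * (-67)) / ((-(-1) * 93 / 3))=67 / 31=2.16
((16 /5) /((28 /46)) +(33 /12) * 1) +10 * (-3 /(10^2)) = 1079 /140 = 7.71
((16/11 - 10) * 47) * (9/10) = -19881/55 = -361.47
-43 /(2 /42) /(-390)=301 /130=2.32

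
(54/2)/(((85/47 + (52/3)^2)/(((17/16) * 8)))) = 194157/255706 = 0.76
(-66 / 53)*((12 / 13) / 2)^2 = -2376 / 8957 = -0.27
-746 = -746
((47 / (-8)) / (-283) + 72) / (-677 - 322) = -163055 / 2261736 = -0.07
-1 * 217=-217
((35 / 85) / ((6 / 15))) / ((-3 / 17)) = -5.83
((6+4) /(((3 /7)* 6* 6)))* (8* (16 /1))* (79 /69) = 176960 /1863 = 94.99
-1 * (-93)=93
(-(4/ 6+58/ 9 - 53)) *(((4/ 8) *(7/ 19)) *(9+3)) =5782/ 57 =101.44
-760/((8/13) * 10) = -123.50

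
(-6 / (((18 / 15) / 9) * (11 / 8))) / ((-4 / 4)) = 360 / 11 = 32.73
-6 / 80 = -3 / 40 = -0.08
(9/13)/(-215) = -9/2795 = -0.00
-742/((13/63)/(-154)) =7198884/13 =553760.31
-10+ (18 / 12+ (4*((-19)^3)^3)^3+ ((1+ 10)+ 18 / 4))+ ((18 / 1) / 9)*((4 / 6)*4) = -6451318069144406077961485307761946651 / 3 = -2150439356381468692653828000000000000.00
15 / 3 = 5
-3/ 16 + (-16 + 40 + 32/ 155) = 59567/ 2480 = 24.02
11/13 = 0.85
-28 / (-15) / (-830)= -14 / 6225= -0.00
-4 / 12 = -1 / 3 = -0.33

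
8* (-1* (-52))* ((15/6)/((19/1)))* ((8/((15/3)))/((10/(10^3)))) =166400/19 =8757.89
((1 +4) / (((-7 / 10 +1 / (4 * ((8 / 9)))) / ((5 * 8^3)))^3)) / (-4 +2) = 171798691840000000 / 300763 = 571209529895.63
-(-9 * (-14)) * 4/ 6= -84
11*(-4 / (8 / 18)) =-99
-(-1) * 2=2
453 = 453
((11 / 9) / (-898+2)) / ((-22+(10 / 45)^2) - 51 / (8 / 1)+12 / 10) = 495 / 9843344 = 0.00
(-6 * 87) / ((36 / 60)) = -870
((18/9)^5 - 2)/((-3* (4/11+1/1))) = -22/3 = -7.33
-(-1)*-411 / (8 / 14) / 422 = -2877 / 1688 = -1.70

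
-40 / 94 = -20 / 47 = -0.43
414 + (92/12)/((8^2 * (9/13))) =715691/1728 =414.17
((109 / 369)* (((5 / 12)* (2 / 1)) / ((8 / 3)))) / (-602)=-0.00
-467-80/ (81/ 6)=-12769/ 27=-472.93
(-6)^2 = 36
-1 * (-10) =10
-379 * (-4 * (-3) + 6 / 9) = -14402 / 3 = -4800.67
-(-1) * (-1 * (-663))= 663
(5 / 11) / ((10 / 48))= 24 / 11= 2.18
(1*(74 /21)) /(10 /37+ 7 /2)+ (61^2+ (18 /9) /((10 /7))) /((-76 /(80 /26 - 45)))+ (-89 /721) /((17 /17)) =306190569574 /149058819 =2054.16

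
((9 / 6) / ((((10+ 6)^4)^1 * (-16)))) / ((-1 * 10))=3 / 20971520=0.00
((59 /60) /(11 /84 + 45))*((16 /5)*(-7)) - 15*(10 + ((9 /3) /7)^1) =-104102417 /663425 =-156.92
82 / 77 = 1.06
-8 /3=-2.67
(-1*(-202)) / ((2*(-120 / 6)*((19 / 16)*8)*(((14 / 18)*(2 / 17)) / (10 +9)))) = -15453 / 140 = -110.38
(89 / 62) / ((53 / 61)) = 5429 / 3286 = 1.65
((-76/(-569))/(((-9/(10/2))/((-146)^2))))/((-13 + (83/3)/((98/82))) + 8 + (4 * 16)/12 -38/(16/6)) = -1587615680/9267303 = -171.31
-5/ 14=-0.36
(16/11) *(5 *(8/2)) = 320/11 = 29.09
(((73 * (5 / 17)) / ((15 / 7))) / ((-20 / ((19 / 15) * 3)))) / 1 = -9709 / 5100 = -1.90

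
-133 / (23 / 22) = -2926 / 23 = -127.22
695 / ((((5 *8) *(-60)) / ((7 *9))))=-2919 / 160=-18.24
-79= -79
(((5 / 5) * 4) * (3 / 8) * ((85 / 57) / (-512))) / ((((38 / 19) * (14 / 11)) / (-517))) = 483395 / 544768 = 0.89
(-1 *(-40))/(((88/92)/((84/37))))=38640/407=94.94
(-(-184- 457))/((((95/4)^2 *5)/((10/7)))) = 20512/63175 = 0.32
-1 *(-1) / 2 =1 / 2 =0.50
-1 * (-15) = 15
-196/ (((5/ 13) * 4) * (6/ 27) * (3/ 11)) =-21021/ 10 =-2102.10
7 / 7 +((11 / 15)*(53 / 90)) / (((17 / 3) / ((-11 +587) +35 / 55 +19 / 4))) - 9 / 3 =431531 / 10200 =42.31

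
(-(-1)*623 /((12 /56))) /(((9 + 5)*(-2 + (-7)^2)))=623 /141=4.42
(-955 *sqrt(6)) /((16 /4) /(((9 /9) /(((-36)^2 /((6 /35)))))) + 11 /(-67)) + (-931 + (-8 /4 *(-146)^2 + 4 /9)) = -392063 /9 - 63985 *sqrt(6) /2026069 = -43562.63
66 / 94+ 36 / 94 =51 / 47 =1.09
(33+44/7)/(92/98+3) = 1925/193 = 9.97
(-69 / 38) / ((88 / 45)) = -3105 / 3344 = -0.93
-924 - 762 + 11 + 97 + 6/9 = -4732/3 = -1577.33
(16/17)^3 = 4096/4913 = 0.83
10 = 10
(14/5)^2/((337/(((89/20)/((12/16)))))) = 17444/126375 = 0.14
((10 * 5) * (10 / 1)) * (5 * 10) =25000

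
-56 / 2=-28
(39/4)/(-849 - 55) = -39/3616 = -0.01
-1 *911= -911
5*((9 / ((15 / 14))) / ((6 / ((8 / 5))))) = 56 / 5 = 11.20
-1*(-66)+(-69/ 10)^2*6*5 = 14943/ 10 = 1494.30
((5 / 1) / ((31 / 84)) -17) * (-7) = 749 / 31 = 24.16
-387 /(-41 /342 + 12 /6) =-132354 /643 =-205.84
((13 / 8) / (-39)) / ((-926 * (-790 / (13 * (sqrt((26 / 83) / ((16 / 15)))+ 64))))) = -26 / 548655 - 13 * sqrt(32370) / 5828910720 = -0.00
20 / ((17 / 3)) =60 / 17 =3.53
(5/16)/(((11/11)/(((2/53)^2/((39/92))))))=115/109551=0.00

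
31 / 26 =1.19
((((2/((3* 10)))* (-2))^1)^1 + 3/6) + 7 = 221/30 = 7.37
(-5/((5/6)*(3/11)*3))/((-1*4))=11/6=1.83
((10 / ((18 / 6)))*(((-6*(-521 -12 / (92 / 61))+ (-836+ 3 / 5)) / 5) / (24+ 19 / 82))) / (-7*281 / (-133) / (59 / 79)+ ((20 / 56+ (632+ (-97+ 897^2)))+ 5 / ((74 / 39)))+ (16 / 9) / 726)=3485960412471999 / 43629082996099146445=0.00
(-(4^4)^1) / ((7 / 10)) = -2560 / 7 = -365.71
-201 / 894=-67 / 298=-0.22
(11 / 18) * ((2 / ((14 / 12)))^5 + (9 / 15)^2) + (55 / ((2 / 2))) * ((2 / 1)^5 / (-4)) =-361965923 / 840350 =-430.73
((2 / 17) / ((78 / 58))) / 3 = 58 / 1989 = 0.03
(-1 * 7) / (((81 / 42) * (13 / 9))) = -98 / 39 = -2.51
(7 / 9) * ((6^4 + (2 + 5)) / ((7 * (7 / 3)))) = 1303 / 21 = 62.05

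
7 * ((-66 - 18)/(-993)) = 196/331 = 0.59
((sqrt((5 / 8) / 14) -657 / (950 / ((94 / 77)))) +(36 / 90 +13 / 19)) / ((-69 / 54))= -157968 / 841225 -9 * sqrt(35) / 322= -0.35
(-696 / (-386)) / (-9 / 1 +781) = 87 / 37249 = 0.00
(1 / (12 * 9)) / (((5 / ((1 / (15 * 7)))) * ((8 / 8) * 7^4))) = 1 / 136136700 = 0.00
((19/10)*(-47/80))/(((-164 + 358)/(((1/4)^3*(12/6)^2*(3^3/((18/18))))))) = -24111/2483200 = -0.01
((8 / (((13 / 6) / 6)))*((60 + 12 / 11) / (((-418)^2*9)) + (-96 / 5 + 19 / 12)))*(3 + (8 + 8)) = -12189068808 / 1643785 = -7415.25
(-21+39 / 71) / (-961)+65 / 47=4503259 / 3206857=1.40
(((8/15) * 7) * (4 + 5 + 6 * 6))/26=84/13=6.46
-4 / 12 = -1 / 3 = -0.33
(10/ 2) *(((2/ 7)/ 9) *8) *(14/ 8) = 20/ 9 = 2.22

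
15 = 15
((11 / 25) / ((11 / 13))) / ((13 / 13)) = 13 / 25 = 0.52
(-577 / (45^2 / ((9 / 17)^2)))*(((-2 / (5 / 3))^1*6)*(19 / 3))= 131556 / 36125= 3.64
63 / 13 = 4.85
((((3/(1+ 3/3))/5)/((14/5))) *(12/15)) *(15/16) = 0.08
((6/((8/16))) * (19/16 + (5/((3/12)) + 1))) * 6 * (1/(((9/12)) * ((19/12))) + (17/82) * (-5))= -968085/3116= -310.68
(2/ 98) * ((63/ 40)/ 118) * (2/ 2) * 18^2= 729/ 8260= 0.09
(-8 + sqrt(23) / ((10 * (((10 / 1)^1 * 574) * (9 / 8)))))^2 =(516600 - sqrt(23))^2 / 4169930625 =64.00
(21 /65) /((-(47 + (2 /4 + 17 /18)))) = -189 /28340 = -0.01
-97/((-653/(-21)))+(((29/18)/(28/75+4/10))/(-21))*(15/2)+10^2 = 96.14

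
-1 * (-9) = 9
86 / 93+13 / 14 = 2413 / 1302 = 1.85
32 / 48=2 / 3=0.67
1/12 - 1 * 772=-9263/12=-771.92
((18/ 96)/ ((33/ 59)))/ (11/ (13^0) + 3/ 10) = 295/ 9944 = 0.03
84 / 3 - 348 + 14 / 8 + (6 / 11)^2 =-153889 / 484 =-317.95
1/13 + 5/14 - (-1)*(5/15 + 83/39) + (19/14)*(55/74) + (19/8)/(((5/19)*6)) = 4370467/808080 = 5.41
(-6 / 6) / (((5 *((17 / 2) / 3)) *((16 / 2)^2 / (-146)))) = 219 / 1360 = 0.16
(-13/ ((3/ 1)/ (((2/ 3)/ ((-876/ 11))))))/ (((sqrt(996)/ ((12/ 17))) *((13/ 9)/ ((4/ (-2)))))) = -22 *sqrt(249)/ 309009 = -0.00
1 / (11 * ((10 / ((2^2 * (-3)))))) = -6 / 55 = -0.11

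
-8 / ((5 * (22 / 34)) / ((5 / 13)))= -136 / 143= -0.95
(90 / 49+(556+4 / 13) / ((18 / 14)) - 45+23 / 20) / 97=44794279 / 11122020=4.03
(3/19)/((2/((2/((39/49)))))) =49/247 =0.20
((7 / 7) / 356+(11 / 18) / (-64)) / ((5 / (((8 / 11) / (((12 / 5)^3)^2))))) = -2159375 / 420952080384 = -0.00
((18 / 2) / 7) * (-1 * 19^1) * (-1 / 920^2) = 171 / 5924800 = 0.00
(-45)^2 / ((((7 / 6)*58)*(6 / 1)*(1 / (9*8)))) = 72900 / 203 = 359.11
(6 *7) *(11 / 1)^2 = 5082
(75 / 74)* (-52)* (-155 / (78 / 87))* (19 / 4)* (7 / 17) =44837625 / 2516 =17821.00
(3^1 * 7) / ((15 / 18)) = 25.20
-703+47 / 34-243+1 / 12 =-192685 / 204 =-944.53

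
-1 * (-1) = 1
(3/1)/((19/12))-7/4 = 11/76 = 0.14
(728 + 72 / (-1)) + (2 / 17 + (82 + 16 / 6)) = 740.78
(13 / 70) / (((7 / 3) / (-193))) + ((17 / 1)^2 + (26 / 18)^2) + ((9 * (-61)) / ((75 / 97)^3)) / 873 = 34029799619 / 124031250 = 274.36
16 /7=2.29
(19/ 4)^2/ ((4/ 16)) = 361/ 4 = 90.25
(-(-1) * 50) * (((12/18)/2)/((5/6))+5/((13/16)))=4260/13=327.69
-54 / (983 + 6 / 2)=-27 / 493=-0.05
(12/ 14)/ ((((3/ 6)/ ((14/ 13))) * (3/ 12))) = 96/ 13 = 7.38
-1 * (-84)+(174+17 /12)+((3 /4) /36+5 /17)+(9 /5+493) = 1026163 /1360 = 754.53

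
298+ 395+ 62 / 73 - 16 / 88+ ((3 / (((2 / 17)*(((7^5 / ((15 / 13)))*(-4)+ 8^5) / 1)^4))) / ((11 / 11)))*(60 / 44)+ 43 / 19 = 454293492976473672288937092863 / 652785575481173320355090944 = 695.93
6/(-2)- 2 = -5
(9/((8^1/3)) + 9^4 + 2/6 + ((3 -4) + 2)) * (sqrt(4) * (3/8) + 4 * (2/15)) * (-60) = -12133429/24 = -505559.54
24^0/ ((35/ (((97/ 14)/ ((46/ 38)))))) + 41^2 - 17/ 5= 3781679/ 2254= 1677.76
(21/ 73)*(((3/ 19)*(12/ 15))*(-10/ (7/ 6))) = -432/ 1387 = -0.31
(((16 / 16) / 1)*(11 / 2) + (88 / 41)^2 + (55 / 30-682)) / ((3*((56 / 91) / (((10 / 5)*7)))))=-76874798 / 15129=-5081.29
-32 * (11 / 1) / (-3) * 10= 3520 / 3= 1173.33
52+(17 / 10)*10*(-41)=-645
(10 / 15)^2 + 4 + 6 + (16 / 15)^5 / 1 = 11.83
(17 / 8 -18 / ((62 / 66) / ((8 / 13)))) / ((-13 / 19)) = 592135 / 41912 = 14.13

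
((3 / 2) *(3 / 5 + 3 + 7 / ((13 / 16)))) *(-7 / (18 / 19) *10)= -52801 / 39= -1353.87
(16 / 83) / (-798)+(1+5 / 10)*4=198694 / 33117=6.00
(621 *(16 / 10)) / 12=414 / 5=82.80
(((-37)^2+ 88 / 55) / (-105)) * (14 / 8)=-6853 / 300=-22.84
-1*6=-6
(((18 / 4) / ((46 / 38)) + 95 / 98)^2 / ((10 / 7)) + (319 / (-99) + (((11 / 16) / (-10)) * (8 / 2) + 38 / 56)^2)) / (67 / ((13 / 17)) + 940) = 0.01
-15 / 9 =-5 / 3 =-1.67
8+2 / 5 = 42 / 5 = 8.40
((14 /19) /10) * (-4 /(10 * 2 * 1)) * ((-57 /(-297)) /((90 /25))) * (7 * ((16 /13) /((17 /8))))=-3136 /984555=-0.00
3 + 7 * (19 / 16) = 181 / 16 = 11.31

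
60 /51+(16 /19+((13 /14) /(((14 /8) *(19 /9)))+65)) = 67.27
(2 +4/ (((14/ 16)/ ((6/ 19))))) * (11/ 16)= 2519/ 1064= 2.37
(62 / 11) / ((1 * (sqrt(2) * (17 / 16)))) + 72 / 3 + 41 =496 * sqrt(2) / 187 + 65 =68.75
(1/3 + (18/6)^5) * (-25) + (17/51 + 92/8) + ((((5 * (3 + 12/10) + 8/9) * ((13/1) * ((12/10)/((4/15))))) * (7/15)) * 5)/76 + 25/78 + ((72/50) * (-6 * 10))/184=-6032.34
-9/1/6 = -3/2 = -1.50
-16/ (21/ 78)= -59.43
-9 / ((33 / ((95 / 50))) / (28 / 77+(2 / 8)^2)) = -855 / 3872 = -0.22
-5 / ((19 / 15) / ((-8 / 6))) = 100 / 19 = 5.26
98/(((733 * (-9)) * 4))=-49/13194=-0.00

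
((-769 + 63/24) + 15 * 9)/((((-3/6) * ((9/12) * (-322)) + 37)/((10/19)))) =-2.11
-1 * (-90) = 90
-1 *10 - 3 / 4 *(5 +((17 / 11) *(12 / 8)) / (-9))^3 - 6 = -36797545 / 383328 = -95.99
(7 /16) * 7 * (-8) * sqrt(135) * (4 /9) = -98 * sqrt(15) /3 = -126.52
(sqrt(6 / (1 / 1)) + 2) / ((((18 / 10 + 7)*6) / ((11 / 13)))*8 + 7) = 10 / 2531 + 5*sqrt(6) / 2531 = 0.01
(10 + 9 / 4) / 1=49 / 4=12.25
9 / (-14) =-9 / 14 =-0.64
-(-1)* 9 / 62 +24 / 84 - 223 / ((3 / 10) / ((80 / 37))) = -77404843 / 48174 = -1606.78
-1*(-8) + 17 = 25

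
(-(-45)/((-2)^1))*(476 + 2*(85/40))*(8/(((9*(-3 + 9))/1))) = -9605/6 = -1600.83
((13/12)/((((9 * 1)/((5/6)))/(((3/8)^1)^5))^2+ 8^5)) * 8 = 8775/2180661248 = 0.00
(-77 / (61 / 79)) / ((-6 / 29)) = 176407 / 366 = 481.99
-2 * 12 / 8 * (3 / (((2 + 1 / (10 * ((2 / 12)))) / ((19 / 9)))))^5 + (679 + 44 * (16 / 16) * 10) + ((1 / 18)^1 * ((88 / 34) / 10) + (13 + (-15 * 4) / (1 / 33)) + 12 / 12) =-2822907441203 / 2556352305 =-1104.27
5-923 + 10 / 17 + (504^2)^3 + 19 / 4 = 1114530945489112467 / 68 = 16390160963075183.34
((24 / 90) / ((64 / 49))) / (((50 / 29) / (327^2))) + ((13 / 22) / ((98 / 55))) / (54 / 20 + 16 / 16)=91826748539 / 7252000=12662.27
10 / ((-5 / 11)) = -22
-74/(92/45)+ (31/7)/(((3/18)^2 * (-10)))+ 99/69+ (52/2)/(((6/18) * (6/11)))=148597/1610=92.30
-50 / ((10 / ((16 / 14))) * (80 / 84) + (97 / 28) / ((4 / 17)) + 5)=-16800 / 9427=-1.78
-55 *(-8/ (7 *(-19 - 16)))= -88/ 49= -1.80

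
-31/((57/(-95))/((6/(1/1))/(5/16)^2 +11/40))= 3188.61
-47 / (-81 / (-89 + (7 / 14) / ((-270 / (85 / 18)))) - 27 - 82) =173033 / 397939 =0.43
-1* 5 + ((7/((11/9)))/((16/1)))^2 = -150911/30976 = -4.87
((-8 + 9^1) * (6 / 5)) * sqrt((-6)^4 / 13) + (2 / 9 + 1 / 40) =89 / 360 + 216 * sqrt(13) / 65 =12.23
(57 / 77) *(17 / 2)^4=4760697 / 1232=3864.20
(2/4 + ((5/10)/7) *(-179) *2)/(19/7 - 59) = 351/788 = 0.45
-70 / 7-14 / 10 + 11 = -2 / 5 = -0.40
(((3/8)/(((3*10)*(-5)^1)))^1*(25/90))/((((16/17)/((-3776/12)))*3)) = 1003/12960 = 0.08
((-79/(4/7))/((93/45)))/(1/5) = -41475/124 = -334.48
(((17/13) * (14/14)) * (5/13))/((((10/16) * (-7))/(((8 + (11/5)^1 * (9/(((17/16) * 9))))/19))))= -6848/112385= -0.06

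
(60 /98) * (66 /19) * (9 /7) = 17820 /6517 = 2.73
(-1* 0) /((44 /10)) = 0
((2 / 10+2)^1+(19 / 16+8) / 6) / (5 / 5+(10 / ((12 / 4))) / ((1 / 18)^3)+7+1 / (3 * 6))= 5373 / 28005200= 0.00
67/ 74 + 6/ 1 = 511/ 74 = 6.91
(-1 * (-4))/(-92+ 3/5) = -20/457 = -0.04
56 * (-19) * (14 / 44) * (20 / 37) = -74480 / 407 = -183.00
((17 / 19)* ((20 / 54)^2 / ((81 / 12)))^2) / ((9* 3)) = 2720000 / 198746710857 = 0.00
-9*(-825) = 7425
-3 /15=-1 /5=-0.20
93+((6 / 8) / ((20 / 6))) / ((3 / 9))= 93.68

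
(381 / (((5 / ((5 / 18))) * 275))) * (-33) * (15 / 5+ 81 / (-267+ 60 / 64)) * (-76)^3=1421623776 / 473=3005547.10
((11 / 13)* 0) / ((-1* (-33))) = 0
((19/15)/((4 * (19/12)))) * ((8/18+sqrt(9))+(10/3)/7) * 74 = 18278/315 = 58.03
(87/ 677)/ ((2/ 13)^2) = 14703/ 2708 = 5.43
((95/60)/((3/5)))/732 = 95/26352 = 0.00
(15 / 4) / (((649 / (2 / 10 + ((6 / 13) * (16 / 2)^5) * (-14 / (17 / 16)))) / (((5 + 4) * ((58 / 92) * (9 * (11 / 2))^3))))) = -15208746910391133 / 19193408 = -792394290.29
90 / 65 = 18 / 13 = 1.38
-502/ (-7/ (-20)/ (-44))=441760/ 7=63108.57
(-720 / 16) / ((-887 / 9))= 405 / 887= 0.46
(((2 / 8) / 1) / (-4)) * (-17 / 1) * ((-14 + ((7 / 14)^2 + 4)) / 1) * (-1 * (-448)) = -4641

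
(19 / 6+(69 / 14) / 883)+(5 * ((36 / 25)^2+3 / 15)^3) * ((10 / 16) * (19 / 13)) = 1070659884890137 / 18832734375000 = 56.85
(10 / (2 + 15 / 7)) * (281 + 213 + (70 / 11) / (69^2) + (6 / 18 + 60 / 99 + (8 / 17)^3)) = 8916210231950 / 7461662967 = 1194.94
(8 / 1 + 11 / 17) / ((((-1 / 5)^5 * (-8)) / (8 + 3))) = 5053125 / 136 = 37155.33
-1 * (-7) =7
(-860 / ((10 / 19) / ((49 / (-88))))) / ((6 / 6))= 40033 / 44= 909.84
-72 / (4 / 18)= -324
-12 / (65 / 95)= -228 / 13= -17.54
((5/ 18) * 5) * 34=425/ 9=47.22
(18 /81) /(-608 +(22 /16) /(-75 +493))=-608 /1663479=-0.00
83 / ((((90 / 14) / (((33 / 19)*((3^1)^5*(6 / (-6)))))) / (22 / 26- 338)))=2268951993 / 1235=1837208.09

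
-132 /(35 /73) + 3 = -9531 /35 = -272.31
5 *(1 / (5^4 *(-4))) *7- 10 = -5007 / 500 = -10.01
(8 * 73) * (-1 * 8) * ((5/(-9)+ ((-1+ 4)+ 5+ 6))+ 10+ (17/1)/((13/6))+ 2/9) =-5741888/39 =-147227.90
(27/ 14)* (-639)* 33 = -569349/ 14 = -40667.79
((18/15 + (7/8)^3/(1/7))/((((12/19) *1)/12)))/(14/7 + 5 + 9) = 286463/40960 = 6.99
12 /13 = 0.92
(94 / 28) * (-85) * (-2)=3995 / 7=570.71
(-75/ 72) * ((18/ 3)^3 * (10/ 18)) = -125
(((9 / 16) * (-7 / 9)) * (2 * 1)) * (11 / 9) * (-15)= 385 / 24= 16.04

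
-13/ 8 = -1.62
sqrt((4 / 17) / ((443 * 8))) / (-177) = -sqrt(15062) / 2665974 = -0.00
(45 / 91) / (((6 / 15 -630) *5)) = -45 / 286468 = -0.00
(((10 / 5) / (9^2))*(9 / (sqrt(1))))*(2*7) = 28 / 9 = 3.11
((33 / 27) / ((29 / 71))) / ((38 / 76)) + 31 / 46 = 79943 / 12006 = 6.66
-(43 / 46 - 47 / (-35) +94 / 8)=-45169 / 3220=-14.03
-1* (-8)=8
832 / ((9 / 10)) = 8320 / 9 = 924.44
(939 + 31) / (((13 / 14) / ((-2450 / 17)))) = -33271000 / 221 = -150547.51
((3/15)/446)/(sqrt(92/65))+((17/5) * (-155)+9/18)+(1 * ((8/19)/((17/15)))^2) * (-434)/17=-1880092629/3547186+sqrt(1495)/102580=-530.02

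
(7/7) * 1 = 1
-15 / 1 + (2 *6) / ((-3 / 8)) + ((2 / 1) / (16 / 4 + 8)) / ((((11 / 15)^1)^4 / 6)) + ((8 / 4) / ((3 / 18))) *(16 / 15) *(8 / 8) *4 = 560586 / 73205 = 7.66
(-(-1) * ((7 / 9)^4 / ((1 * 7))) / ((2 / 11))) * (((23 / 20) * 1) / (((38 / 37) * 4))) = 3210823 / 39890880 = 0.08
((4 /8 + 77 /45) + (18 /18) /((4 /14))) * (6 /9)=3.81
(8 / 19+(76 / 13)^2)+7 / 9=1022341 / 28899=35.38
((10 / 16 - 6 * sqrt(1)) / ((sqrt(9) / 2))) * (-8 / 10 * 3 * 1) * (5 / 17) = 43 / 17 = 2.53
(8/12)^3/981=8/26487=0.00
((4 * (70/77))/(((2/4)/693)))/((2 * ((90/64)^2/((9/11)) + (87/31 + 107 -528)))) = -79994880/13198411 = -6.06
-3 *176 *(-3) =1584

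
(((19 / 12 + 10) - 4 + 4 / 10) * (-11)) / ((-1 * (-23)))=-5269 / 1380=-3.82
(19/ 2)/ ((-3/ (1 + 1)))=-19/ 3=-6.33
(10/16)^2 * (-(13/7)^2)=-4225/3136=-1.35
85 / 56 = 1.52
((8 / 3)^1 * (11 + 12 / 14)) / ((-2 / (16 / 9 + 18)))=-59096 / 189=-312.68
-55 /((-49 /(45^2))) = 111375 /49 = 2272.96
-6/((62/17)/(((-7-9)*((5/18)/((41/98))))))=66640/3813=17.48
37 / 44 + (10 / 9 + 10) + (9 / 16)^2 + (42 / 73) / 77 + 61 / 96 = 23887379 / 1850112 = 12.91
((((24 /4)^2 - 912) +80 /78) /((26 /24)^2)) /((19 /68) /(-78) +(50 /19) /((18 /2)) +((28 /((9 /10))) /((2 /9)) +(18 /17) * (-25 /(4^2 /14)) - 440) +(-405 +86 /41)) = 1561780680192 /1520376573365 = 1.03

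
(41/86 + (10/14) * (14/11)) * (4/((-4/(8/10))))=-2622/2365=-1.11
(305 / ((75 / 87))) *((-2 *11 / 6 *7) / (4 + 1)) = -136213 / 75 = -1816.17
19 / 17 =1.12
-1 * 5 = -5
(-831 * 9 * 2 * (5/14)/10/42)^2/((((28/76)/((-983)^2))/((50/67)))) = 2852628404501475/9008552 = 316657816.32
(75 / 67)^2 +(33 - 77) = -191891 / 4489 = -42.75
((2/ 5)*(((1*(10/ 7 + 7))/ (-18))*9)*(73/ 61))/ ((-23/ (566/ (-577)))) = -2437762/ 28333585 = -0.09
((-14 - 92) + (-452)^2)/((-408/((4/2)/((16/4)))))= -34033/136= -250.24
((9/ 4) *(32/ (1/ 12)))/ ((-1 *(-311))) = 864/ 311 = 2.78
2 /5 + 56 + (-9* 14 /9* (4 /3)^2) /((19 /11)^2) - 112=-1038742 /16245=-63.94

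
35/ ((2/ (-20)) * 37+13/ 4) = -700/ 9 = -77.78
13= 13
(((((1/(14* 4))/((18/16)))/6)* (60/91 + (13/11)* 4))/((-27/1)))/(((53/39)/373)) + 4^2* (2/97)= 124593016/673352757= 0.19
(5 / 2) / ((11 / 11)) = 5 / 2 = 2.50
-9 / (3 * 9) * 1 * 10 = -10 / 3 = -3.33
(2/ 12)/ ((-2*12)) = -1/ 144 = -0.01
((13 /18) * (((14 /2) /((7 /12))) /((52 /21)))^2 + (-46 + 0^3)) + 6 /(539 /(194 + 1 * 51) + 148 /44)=-37075 /1326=-27.96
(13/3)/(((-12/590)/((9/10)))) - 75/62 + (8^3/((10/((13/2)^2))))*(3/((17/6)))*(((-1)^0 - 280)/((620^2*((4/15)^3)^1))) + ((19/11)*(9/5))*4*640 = 356104901/46376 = 7678.65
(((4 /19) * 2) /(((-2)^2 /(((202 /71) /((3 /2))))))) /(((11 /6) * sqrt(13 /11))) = 1616 * sqrt(143) /192907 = 0.10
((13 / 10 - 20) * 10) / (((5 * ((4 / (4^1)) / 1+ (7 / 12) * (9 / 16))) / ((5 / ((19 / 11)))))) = -81.52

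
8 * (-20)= -160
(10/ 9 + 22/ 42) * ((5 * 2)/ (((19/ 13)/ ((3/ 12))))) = 6695/ 2394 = 2.80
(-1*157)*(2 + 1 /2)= -785 /2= -392.50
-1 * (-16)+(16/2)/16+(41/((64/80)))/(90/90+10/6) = 1143/32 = 35.72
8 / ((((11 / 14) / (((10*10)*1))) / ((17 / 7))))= 27200 / 11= 2472.73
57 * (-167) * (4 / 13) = -38076 / 13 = -2928.92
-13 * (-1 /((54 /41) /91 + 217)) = 48503 /809681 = 0.06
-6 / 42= -1 / 7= -0.14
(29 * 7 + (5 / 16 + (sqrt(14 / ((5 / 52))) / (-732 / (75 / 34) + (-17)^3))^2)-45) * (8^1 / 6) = 211.08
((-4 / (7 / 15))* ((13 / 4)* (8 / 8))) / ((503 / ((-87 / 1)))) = 16965 / 3521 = 4.82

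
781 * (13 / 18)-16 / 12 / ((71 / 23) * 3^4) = 19463117 / 34506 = 564.05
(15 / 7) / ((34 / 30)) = 225 / 119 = 1.89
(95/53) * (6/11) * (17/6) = 1615/583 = 2.77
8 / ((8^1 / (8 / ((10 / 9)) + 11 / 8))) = 343 / 40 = 8.58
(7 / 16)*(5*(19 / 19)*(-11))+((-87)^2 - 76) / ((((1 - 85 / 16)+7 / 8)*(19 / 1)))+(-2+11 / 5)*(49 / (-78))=-18116543 / 130416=-138.91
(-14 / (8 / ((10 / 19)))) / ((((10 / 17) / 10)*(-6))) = 595 / 228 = 2.61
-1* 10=-10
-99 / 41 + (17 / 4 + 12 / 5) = 3473 / 820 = 4.24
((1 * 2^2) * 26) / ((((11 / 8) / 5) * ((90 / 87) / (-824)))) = -9940736 / 33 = -301234.42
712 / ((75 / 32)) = 22784 / 75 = 303.79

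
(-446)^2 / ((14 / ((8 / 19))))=795664 / 133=5982.44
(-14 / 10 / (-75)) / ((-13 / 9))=-21 / 1625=-0.01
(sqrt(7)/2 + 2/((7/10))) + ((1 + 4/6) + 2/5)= sqrt(7)/2 + 517/105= 6.25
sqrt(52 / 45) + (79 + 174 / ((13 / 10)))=2 * sqrt(65) / 15 + 2767 / 13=213.92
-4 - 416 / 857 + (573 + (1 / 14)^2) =568.52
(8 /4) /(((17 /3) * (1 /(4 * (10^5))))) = 2400000 /17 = 141176.47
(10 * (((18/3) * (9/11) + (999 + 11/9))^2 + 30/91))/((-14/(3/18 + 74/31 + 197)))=-83612345138637295/580621041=-144005020.89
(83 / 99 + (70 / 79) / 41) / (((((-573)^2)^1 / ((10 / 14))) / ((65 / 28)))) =89624275 / 20635331871924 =0.00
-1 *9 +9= 0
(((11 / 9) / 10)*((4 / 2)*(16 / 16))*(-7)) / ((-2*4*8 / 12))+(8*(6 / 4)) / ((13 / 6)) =18281 / 3120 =5.86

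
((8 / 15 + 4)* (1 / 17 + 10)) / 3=76 / 5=15.20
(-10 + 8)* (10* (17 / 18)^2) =-1445 / 81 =-17.84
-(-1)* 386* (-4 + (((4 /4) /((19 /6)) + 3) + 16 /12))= 14282 /57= 250.56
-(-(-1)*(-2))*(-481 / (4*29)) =-481 / 58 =-8.29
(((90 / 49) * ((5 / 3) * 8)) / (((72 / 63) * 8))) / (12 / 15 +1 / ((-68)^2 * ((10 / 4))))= 72250 / 21581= 3.35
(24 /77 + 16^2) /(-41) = -19736 /3157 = -6.25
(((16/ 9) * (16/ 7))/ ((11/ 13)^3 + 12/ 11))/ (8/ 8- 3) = -3093376/ 2583315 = -1.20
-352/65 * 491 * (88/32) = -475288/65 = -7312.12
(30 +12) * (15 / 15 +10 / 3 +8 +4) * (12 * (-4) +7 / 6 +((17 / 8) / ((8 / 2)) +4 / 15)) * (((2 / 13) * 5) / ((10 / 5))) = -7579271 / 624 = -12146.27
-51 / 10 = -5.10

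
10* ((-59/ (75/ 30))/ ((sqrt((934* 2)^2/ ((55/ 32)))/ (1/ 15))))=-59* sqrt(110)/ 56040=-0.01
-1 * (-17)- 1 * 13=4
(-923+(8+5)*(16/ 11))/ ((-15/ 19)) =12597/ 11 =1145.18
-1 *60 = -60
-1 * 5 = -5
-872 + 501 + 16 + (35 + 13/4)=-1267/4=-316.75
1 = 1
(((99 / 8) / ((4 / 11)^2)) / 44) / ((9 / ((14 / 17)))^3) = 41503 / 25468992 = 0.00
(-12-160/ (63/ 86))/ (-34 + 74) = -5.76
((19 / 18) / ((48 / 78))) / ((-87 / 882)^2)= 593047 / 3364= 176.29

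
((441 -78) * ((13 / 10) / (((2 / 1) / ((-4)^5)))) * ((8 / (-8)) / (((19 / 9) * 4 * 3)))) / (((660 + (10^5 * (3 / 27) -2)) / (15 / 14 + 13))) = 401605776 / 35219065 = 11.40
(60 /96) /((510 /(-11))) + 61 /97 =48709 /79152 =0.62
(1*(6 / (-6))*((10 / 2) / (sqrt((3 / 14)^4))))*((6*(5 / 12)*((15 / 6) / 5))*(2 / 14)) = -175 / 9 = -19.44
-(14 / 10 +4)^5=-4591.65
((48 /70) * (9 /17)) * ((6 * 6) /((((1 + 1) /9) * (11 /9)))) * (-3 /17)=-944784 /111265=-8.49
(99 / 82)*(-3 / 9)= -33 / 82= -0.40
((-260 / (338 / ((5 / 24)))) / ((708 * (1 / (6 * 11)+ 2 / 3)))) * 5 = -275 / 165672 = -0.00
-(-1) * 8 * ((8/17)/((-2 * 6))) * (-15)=80/17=4.71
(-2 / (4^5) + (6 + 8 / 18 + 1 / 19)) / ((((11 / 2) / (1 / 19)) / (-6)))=-568661 / 1524864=-0.37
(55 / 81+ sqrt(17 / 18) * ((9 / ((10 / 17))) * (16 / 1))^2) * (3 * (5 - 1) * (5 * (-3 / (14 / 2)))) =-8989056 * sqrt(34) / 35 - 1100 / 63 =-1497581.84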